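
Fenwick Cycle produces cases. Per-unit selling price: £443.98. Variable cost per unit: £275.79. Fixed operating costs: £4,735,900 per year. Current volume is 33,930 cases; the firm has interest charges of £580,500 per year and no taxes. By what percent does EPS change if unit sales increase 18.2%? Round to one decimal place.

Contribution at this volume is 33,930 × £168.19 = £5,706,686.70.
EBIT = £5,706,686.70 − £4,735,900 = £970,786.70.
After interest of £580,500.00, pre-tax earnings = £390,286.70.
Degree of combined leverage = contribution ÷ (EBIT − I) = £5,706,686.70 ÷ £390,286.70 = 14.6218.
EPS therefore changes by 14.6218 × (+18.2%) = +266.1%.

+266.1%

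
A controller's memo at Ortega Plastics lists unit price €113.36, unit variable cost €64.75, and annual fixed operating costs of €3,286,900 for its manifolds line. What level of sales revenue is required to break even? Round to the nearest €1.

CM per unit = €113.36 − €64.75 = €48.61; CM ratio = €48.61 / €113.36 = 0.4288.
Break-even revenue = fixed costs × price ÷ CM = €3,286,900 × €113.36 ÷ €48.61 = €7,665,151.

€7,665,151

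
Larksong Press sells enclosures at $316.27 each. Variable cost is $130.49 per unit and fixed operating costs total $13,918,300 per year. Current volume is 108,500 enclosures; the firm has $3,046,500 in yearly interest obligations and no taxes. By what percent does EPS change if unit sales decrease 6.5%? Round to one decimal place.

-41.0%

Contribution at this volume is 108,500 × $185.78 = $20,157,130.00.
EBIT = $20,157,130.00 − $13,918,300 = $6,238,830.00.
Interest = $3,046,500.00, so EBIT − I = $3,192,330.00.
DCL = total CM / (EBIT − I) = $20,157,130.00 / $3,192,330.00 = 6.3142.
%ΔEPS = DCL × %ΔSales = 6.3142 × -6.5% = -41.0%.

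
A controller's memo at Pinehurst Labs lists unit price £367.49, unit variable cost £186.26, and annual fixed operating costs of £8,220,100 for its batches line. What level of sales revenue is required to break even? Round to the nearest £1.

£16,668,347

CM per unit = £367.49 − £186.26 = £181.23; CM ratio = £181.23 / £367.49 = 0.4932.
Break-even revenue = fixed costs × price ÷ CM = £8,220,100 × £367.49 ÷ £181.23 = £16,668,347.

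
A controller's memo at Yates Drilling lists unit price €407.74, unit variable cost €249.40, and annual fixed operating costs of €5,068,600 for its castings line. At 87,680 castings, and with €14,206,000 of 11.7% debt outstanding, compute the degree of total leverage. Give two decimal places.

1.94

At 87,680 units, contribution = 87,680 × €158.34 = €13,883,251.20.
Subtracting fixed costs: EBIT = €13,883,251.20 − €5,068,600 = €8,814,651.20. Interest = €1,662,102.00.
DOL = €13,883,251.20 ÷ €8,814,651.20 = 1.5750; DFL = €8,814,651.20 ÷ €7,152,549.20 = 1.2324.
DCL = DOL × DFL = 1.5750 × 1.2324 = 1.9410.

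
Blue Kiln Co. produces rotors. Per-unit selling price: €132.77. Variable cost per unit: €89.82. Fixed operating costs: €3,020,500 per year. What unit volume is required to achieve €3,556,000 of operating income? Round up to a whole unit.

153,120 rotors

Each unit contributes €132.77 − €89.82 = €42.95.
Required volume = (fixed costs + target profit) ÷ CM = (€3,020,500 + €3,556,000) ÷ €42.95 = 153,119.91, so 153,120 rotors.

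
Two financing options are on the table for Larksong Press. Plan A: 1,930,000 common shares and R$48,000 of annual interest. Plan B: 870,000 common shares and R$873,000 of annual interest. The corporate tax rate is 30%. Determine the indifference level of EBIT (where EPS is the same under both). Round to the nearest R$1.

R$1,550,123

At indifference, (EBIT − 48,000)(1 − t)/1,930,000 = (EBIT − 873,000)(1 − t)/870,000.
The (1 − t) factor cancels: (EBIT − 48,000) × 870,000 = (EBIT − 873,000) × 1,930,000.
Solving, EBIT = (873,000·1,930,000 − 48,000·870,000) / (1,930,000 − 870,000) = 1,643,130,000,000 / 1,060,000 = 1,550,122.64.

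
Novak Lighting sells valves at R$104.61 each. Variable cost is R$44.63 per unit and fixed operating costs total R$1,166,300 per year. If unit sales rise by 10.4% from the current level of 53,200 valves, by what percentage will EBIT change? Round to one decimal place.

At 53,200 units, contribution = 53,200 × R$59.98 = R$3,190,936.00.
Subtracting fixed costs: EBIT = R$3,190,936.00 − R$1,166,300 = R$2,024,636.00.
DOL = contribution ÷ EBIT = R$3,190,936.00 ÷ R$2,024,636.00 = 1.5761.
Operating income changes by 1.5761 × +10.4% = +16.4%.

+16.4%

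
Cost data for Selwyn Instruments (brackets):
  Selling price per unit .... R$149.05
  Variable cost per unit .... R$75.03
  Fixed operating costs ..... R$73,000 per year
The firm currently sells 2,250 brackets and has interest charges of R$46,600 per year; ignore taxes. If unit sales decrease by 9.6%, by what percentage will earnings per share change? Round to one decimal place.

Total contribution margin = 2,250 × R$74.02 = R$166,545.00.
Operating income = contribution − fixed costs = R$166,545.00 − R$73,000 = R$93,545.00.
After interest of R$46,600.00, pre-tax earnings = R$46,945.00.
Degree of combined leverage = contribution ÷ (EBIT − I) = R$166,545.00 ÷ R$46,945.00 = 3.5477.
EPS therefore changes by 3.5477 × (-9.6%) = -34.1%.

-34.1%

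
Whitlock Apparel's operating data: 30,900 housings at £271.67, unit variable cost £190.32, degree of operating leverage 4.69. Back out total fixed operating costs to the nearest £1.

£1,977,742

Total contribution margin = 30,900 × £81.35 = £2,513,715.00.
DOL = contribution / EBIT, so EBIT = £2,513,715.00 / 4.69 = £535,973.35.
Fixed costs = CM − EBIT = £2,513,715.00 − £535,973.35 = £1,977,742.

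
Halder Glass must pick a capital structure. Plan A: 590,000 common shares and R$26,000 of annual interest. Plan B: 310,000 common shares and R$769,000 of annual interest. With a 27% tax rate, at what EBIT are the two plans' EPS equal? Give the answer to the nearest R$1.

R$1,591,607

Set EPS_A = EPS_B: (EBIT − R$26,000)(1 − 0.27) ÷ 590,000 = (EBIT − R$769,000)(1 − 0.27) ÷ 310,000.
Cancelling (1 − t) and cross-multiplying: 310,000·(EBIT − 26,000) = 590,000·(EBIT − 769,000).
Solving, EBIT = (769,000·590,000 − 26,000·310,000) / (590,000 − 310,000) = 445,650,000,000 / 280,000 = 1,591,607.14.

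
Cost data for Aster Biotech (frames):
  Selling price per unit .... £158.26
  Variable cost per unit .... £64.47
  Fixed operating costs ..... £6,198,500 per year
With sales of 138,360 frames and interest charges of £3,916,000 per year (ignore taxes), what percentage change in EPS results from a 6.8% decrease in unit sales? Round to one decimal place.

-30.8%

At 138,360 units, contribution = 138,360 × £93.79 = £12,976,784.40.
EBIT = £12,976,784.40 − £6,198,500 = £6,778,284.40.
After interest of £3,916,000.00, pre-tax earnings = £2,862,284.40.
Degree of combined leverage = contribution ÷ (EBIT − I) = £12,976,784.40 ÷ £2,862,284.40 = 4.5337.
%ΔEPS = DCL × %ΔSales = 4.5337 × -6.8% = -30.8%.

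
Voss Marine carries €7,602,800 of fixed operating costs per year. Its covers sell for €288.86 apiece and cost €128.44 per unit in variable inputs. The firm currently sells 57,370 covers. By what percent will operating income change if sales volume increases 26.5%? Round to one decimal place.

Contribution at this volume is 57,370 × €160.42 = €9,203,295.40.
EBIT = €9,203,295.40 − €7,602,800 = €1,600,495.40.
So DOL = total CM / EBIT = €9,203,295.40 / €1,600,495.40 = 5.7503.
Operating income changes by 5.7503 × +26.5% = +152.4%.

+152.4%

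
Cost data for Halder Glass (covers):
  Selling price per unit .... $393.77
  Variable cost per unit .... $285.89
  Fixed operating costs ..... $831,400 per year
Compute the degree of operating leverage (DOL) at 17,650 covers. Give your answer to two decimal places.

Contribution at this volume is 17,650 × $107.88 = $1,904,082.00.
Subtracting fixed costs: EBIT = $1,904,082.00 − $831,400 = $1,072,682.00.
So DOL = total CM / EBIT = $1,904,082.00 / $1,072,682.00 = 1.7751.

1.78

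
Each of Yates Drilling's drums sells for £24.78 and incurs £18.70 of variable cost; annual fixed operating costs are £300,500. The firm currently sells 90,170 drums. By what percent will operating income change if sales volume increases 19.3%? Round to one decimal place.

+42.7%

Total contribution margin = 90,170 × £6.08 = £548,233.60.
EBIT = £548,233.60 − £300,500 = £247,733.60.
Degree of operating leverage = £548,233.60 / £247,733.60 = 2.2130.
%ΔEBIT = DOL × %ΔSales = 2.2130 × +19.3% = +42.7%.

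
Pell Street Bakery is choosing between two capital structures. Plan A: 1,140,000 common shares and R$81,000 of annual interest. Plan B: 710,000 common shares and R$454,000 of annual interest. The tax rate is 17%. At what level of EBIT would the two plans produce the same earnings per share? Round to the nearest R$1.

R$1,069,884

Set EPS_A = EPS_B: (EBIT − R$81,000)(1 − 0.17) ÷ 1,140,000 = (EBIT − R$454,000)(1 − 0.17) ÷ 710,000.
The (1 − t) factor cancels: (EBIT − 81,000) × 710,000 = (EBIT − 454,000) × 1,140,000.
Solving, EBIT = (454,000·1,140,000 − 81,000·710,000) / (1,140,000 − 710,000) = 460,050,000,000 / 430,000 = 1,069,883.72.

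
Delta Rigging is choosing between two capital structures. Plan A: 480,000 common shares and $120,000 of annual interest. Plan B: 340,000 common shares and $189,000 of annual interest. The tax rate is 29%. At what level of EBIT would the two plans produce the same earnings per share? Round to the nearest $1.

At indifference, (EBIT − 120,000)(1 − t)/480,000 = (EBIT − 189,000)(1 − t)/340,000.
Cancelling (1 − t) and cross-multiplying: 340,000·(EBIT − 120,000) = 480,000·(EBIT − 189,000).
Solving, EBIT = (189,000·480,000 − 120,000·340,000) / (480,000 − 340,000) = 49,920,000,000 / 140,000 = 356,571.43.

$356,571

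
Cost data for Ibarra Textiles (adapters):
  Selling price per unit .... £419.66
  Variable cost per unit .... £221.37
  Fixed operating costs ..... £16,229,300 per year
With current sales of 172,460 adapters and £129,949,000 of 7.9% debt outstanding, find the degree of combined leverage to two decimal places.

4.44

At 172,460 units, contribution = 172,460 × £198.29 = £34,197,093.40.
EBIT = £34,197,093.40 − £16,229,300 = £17,967,793.40. Interest = £10,265,971.00, so EBIT − I = £7,701,822.40.
Degree of total leverage = total CM / (EBIT − interest) = £34,197,093.40 / £7,701,822.40 = 4.4401.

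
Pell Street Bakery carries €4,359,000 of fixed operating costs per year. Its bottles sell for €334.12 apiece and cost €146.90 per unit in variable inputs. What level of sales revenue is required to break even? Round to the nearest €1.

€7,779,239

CM per unit = €334.12 − €146.90 = €187.22; CM ratio = €187.22 / €334.12 = 0.5603.
Break-even sales = FC ÷ CM ratio = €4,359,000 × €334.12 / €187.22 = €7,779,239.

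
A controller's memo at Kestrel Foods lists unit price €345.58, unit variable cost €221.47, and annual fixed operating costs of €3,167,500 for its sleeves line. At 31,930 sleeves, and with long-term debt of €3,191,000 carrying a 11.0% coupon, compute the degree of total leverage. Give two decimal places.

8.92

Total contribution margin = 31,930 × €124.11 = €3,962,832.30.
Subtracting fixed costs: EBIT = €3,962,832.30 − €3,167,500 = €795,332.30. Interest = €351,010.00.
DOL = €3,962,832.30 ÷ €795,332.30 = 4.9826; DFL = €795,332.30 ÷ €444,322.30 = 1.7900.
DCL = DOL × DFL = 4.9826 × 1.7900 = 8.9189.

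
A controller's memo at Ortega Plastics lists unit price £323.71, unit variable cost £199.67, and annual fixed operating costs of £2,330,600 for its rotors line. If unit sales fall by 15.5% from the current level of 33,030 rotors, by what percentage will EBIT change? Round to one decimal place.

Contribution at this volume is 33,030 × £124.04 = £4,097,041.20.
Subtracting fixed costs: EBIT = £4,097,041.20 − £2,330,600 = £1,766,441.20.
DOL = contribution ÷ EBIT = £4,097,041.20 ÷ £1,766,441.20 = 2.3194.
Operating income changes by 2.3194 × -15.5% = -36.0%.

-36.0%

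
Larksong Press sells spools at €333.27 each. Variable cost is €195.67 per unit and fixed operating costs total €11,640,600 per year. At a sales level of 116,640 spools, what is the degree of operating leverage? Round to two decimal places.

At 116,640 units, contribution = 116,640 × €137.60 = €16,049,664.00.
Subtracting fixed costs: EBIT = €16,049,664.00 − €11,640,600 = €4,409,064.00.
DOL = contribution ÷ EBIT = €16,049,664.00 ÷ €4,409,064.00 = 3.6402.

3.64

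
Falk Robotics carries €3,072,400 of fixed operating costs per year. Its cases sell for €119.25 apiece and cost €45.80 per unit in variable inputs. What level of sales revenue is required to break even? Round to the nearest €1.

Contribution margin per unit = €119.25 − €45.80 = €73.45, a CM ratio of €73.45 ÷ €119.25 = 0.6159.
Break-even revenue = fixed costs × price ÷ CM = €3,072,400 × €119.25 ÷ €73.45 = €4,988,206.

€4,988,206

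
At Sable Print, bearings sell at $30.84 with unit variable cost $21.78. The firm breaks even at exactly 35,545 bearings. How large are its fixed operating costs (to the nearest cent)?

Unit CM = price − variable cost = $30.84 − $21.78 = $9.06.
Since BE = FC / CM, FC = 35,545 × $9.06 = $322,037.70.

$322,037.70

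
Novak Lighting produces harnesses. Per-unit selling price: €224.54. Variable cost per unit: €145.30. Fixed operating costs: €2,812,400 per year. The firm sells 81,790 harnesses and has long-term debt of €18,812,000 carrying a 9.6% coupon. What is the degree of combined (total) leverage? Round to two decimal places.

Contribution at this volume is 81,790 × €79.24 = €6,481,039.60.
EBIT = €6,481,039.60 − €2,812,400 = €3,668,639.60. Interest = €1,805,952.00.
DOL = €6,481,039.60 ÷ €3,668,639.60 = 1.7666; DFL = €3,668,639.60 ÷ €1,862,687.60 = 1.9695.
DCL = DOL × DFL = 1.7666 × 1.9695 = 3.4793.

3.48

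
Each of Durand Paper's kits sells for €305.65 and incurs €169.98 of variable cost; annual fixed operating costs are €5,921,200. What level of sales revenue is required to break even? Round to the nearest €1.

Contribution margin per unit = €305.65 − €169.98 = €135.67, a CM ratio of €135.67 ÷ €305.65 = 0.4439.
Break-even revenue = fixed costs × price ÷ CM = €5,921,200 × €305.65 ÷ €135.67 = €13,339,830.

€13,339,830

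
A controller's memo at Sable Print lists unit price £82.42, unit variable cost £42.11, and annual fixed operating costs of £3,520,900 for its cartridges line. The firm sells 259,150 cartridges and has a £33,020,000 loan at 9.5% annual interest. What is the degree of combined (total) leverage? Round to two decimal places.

2.76

At 259,150 units, contribution = 259,150 × £40.31 = £10,446,336.50.
Subtracting fixed costs: EBIT = £10,446,336.50 − £3,520,900 = £6,925,436.50. Interest = £3,136,900.00.
DOL = £10,446,336.50 ÷ £6,925,436.50 = 1.5084; DFL = £6,925,436.50 ÷ £3,788,536.50 = 1.8280.
DCL = DOL × DFL = 1.5084 × 1.8280 = 2.7574.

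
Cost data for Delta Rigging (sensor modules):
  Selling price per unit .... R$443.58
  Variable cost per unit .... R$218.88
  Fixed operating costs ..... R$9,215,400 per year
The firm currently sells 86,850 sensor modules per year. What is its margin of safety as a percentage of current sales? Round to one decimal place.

Each unit contributes R$443.58 − R$218.88 = R$224.70. Break-even units = R$9,215,400 ÷ R$224.70 = 41,012.02; break-even revenue = 41,012.02 × R$443.58 = R$18,192,110.07.
Current sales = 86,850 × R$443.58 = R$38,524,923.00.
Margin of safety = (R$38,524,923.00 − R$18,192,110.07) ÷ R$38,524,923.00 = 52.8%.

52.8%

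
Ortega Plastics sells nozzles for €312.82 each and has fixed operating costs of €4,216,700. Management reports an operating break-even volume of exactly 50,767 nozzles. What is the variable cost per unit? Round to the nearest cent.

€229.76

Contribution per unit must be FC / Q = €4,216,700 / 50,767 = €83.0599.
Hence VC = price − CM = €312.82 − €83.0599 = €229.76.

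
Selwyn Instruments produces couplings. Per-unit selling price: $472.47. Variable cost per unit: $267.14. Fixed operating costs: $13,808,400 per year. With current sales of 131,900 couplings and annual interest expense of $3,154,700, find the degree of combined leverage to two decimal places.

2.68

Contribution at this volume is 131,900 × $205.33 = $27,083,027.00.
Subtracting fixed costs: EBIT = $27,083,027.00 − $13,808,400 = $13,274,627.00. Interest = $3,154,700.00, so EBIT − I = $10,119,927.00.
Degree of total leverage = total CM / (EBIT − interest) = $27,083,027.00 / $10,119,927.00 = 2.6762.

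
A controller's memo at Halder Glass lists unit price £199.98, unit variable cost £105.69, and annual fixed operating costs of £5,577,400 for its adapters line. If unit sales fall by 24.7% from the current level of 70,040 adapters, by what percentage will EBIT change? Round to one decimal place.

-158.9%

Contribution at this volume is 70,040 × £94.29 = £6,604,071.60.
Subtracting fixed costs: EBIT = £6,604,071.60 − £5,577,400 = £1,026,671.60.
DOL = contribution ÷ EBIT = £6,604,071.60 ÷ £1,026,671.60 = 6.4325.
So EBIT moves 6.4325 × (-24.7%) = -158.9%.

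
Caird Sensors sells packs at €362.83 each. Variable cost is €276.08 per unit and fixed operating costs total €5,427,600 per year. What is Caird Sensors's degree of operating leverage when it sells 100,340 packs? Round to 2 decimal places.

2.66

Contribution at this volume is 100,340 × €86.75 = €8,704,495.00.
EBIT = €8,704,495.00 − €5,427,600 = €3,276,895.00.
DOL = contribution ÷ EBIT = €8,704,495.00 ÷ €3,276,895.00 = 2.6563.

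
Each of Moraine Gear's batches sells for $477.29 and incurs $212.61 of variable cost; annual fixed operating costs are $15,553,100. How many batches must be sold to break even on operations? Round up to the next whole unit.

58,762 batches

Contribution margin per unit = $477.29 − $212.61 = $264.68.
Units to break even: $15,553,100 ÷ $264.68 = 58,761.90, rounded up to 58,762.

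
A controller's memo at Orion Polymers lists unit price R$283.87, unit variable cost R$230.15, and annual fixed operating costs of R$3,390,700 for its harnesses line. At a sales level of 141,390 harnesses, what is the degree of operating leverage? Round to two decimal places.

1.81

At 141,390 units, contribution = 141,390 × R$53.72 = R$7,595,470.80.
Subtracting fixed costs: EBIT = R$7,595,470.80 − R$3,390,700 = R$4,204,770.80.
DOL = contribution ÷ EBIT = R$7,595,470.80 ÷ R$4,204,770.80 = 1.8064.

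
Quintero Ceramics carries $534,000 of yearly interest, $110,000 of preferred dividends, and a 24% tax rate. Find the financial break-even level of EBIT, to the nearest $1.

$678,737

Grossing the preferred dividend up to pre-tax terms: $110,000 / (1 − 0.24) = $144,736.84.
EPS = 0 when EBIT covers interest plus the pre-tax preferred burden: $534,000 + $144,736.84 = $678,736.84.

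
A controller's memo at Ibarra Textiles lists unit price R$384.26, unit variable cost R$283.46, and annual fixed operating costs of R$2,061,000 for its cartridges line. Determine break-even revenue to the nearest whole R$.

Contribution margin per unit = R$384.26 − R$283.46 = R$100.80, a CM ratio of R$100.80 ÷ R$384.26 = 0.2623.
Break-even sales = FC ÷ CM ratio = R$2,061,000 × R$384.26 / R$100.80 = R$7,856,745.

R$7,856,745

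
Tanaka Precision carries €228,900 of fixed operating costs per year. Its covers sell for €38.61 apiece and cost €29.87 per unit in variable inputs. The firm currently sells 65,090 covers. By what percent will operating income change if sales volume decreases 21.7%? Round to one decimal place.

-36.3%

Contribution at this volume is 65,090 × €8.74 = €568,886.60.
EBIT = €568,886.60 − €228,900 = €339,986.60.
Degree of operating leverage = €568,886.60 / €339,986.60 = 1.6733.
So EBIT moves 1.6733 × (-21.7%) = -36.3%.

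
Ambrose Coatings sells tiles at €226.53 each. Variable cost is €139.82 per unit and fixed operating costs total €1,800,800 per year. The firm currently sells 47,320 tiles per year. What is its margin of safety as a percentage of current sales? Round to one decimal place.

Each unit contributes €226.53 − €139.82 = €86.71. Break-even units = €1,800,800 ÷ €86.71 = 20,768.08; break-even revenue = 20,768.08 × €226.53 = €4,704,592.60.
Actual sales revenue = 47,320 × €226.53 = €10,719,399.60.
Margin of safety = (€10,719,399.60 − €4,704,592.60) ÷ €10,719,399.60 = 56.1%.

56.1%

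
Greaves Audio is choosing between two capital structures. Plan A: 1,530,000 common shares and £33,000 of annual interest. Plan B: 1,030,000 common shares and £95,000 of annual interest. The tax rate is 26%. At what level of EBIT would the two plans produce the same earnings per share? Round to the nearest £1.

£222,720

At indifference, (EBIT − 33,000)(1 − t)/1,530,000 = (EBIT − 95,000)(1 − t)/1,030,000.
The (1 − t) factor cancels: (EBIT − 33,000) × 1,030,000 = (EBIT − 95,000) × 1,530,000.
Solving, EBIT = (95,000·1,530,000 − 33,000·1,030,000) / (1,530,000 − 1,030,000) = 111,360,000,000 / 500,000 = 222,720.00.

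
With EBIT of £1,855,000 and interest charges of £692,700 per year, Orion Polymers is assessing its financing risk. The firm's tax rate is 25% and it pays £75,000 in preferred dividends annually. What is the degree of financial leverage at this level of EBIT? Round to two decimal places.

1.75

Annual interest charges come to £692,700.00.
Preferred dividends grossed up pre-tax: £75,000 / (1 − 0.25) = £100,000.00.
DFL = EBIT ÷ [EBIT − I − D_p/(1−t)] = £1,855,000 ÷ [£1,855,000 − £692,700.00 − £100,000.00] = £1,855,000 ÷ £1,062,300.00 = 1.7462.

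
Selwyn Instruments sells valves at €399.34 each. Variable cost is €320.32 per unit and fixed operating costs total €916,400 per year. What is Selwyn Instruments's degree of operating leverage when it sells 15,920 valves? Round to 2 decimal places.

At 15,920 units, contribution = 15,920 × €79.02 = €1,257,998.40.
Subtracting fixed costs: EBIT = €1,257,998.40 − €916,400 = €341,598.40.
Degree of operating leverage = €1,257,998.40 / €341,598.40 = 3.6827.

3.68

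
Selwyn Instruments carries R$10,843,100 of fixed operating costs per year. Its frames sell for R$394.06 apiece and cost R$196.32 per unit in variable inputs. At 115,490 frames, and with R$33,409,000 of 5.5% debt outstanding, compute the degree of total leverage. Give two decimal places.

2.25

Total contribution margin = 115,490 × R$197.74 = R$22,836,992.60.
Operating income = contribution − fixed costs = R$22,836,992.60 − R$10,843,100 = R$11,993,892.60. Interest = R$1,837,495.00, so EBIT − I = R$10,156,397.60.
DCL = contribution ÷ (EBIT − I) = R$22,836,992.60 ÷ R$10,156,397.60 = 2.2485.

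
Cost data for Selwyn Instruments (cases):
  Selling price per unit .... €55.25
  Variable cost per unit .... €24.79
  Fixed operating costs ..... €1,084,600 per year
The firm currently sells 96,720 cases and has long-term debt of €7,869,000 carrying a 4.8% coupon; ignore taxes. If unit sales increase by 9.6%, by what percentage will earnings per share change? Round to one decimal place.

+19.1%

Contribution at this volume is 96,720 × €30.46 = €2,946,091.20.
Subtracting fixed costs: EBIT = €2,946,091.20 − €1,084,600 = €1,861,491.20.
Interest = €377,712.00, so EBIT − I = €1,483,779.20.
Degree of combined leverage = contribution ÷ (EBIT − I) = €2,946,091.20 ÷ €1,483,779.20 = 1.9855.
%ΔEPS = DCL × %ΔSales = 1.9855 × +9.6% = +19.1%.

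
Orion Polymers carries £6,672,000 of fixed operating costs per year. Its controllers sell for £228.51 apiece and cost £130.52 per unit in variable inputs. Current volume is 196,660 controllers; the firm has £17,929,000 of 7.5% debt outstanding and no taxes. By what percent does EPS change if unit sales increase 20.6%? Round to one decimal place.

At 196,660 units, contribution = 196,660 × £97.99 = £19,270,713.40.
Operating income = contribution − fixed costs = £19,270,713.40 − £6,672,000 = £12,598,713.40.
Interest = £1,344,675.00, so EBIT − I = £11,254,038.40.
Degree of combined leverage = contribution ÷ (EBIT − I) = £19,270,713.40 ÷ £11,254,038.40 = 1.7123.
EPS therefore changes by 1.7123 × (+20.6%) = +35.3%.

+35.3%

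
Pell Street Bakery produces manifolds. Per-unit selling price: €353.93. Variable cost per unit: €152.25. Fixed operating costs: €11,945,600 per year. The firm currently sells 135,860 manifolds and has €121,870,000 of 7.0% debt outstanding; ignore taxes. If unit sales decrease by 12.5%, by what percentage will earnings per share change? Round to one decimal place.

Total contribution margin = 135,860 × €201.68 = €27,400,244.80.
EBIT = €27,400,244.80 − €11,945,600 = €15,454,644.80.
After interest of €8,530,900.00, pre-tax earnings = €6,923,744.80.
DCL = total CM / (EBIT − I) = €27,400,244.80 / €6,923,744.80 = 3.9574.
%ΔEPS = DCL × %ΔSales = 3.9574 × -12.5% = -49.5%.

-49.5%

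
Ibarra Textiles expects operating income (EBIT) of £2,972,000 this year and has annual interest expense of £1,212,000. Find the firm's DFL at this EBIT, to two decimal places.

Interest = £1,212,000.00.
Degree of financial leverage = EBIT / (EBIT − interest) = £2,972,000 / £1,760,000.00 = 1.6886.

1.69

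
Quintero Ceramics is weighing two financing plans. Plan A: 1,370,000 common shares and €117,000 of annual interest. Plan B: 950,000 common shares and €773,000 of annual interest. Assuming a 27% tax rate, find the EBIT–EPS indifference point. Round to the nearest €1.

€2,256,810

Set EPS_A = EPS_B: (EBIT − €117,000)(1 − 0.27) ÷ 1,370,000 = (EBIT − €773,000)(1 − 0.27) ÷ 950,000.
Cancelling (1 − t) and cross-multiplying: 950,000·(EBIT − 117,000) = 1,370,000·(EBIT − 773,000).
EBIT × (1,370,000 − 950,000) = 773,000 × 1,370,000 − 117,000 × 950,000 = 947,860,000,000, so EBIT = 947,860,000,000 ÷ 420,000 = 2,256,809.52.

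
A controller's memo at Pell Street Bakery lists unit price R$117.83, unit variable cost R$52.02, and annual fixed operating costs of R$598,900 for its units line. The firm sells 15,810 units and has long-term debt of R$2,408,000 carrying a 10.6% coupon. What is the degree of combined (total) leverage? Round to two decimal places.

5.58

At 15,810 units, contribution = 15,810 × R$65.81 = R$1,040,456.10.
Subtracting fixed costs: EBIT = R$1,040,456.10 − R$598,900 = R$441,556.10. Interest = R$255,248.00.
DOL = R$1,040,456.10 ÷ R$441,556.10 = 2.3563; DFL = R$441,556.10 ÷ R$186,308.10 = 2.3700.
DCL = DOL × DFL = 2.3563 × 2.3700 = 5.5844.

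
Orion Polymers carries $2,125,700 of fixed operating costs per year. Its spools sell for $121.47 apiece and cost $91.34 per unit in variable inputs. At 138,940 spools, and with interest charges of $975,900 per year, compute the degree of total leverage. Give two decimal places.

Contribution at this volume is 138,940 × $30.13 = $4,186,262.20.
Subtracting fixed costs: EBIT = $4,186,262.20 − $2,125,700 = $2,060,562.20. Interest = $975,900.00, so EBIT − I = $1,084,662.20.
Degree of total leverage = total CM / (EBIT − interest) = $4,186,262.20 / $1,084,662.20 = 3.8595.

3.86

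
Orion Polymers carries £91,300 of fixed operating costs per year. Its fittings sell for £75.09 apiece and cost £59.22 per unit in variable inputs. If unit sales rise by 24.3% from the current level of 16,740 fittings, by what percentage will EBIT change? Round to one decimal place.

+37.0%

Total contribution margin = 16,740 × £15.87 = £265,663.80.
EBIT = £265,663.80 − £91,300 = £174,363.80.
Degree of operating leverage = £265,663.80 / £174,363.80 = 1.5236.
So EBIT moves 1.5236 × (+24.3%) = +37.0%.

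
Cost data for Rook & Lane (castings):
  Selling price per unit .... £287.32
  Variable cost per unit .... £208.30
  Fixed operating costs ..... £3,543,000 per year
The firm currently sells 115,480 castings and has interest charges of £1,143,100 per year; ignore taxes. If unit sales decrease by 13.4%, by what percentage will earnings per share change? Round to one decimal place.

At 115,480 units, contribution = 115,480 × £79.02 = £9,125,229.60.
Subtracting fixed costs: EBIT = £9,125,229.60 − £3,543,000 = £5,582,229.60.
After interest of £1,143,100.00, pre-tax earnings = £4,439,129.60.
Degree of combined leverage = contribution ÷ (EBIT − I) = £9,125,229.60 ÷ £4,439,129.60 = 2.0556.
%ΔEPS = DCL × %ΔSales = 2.0556 × -13.4% = -27.5%.

-27.5%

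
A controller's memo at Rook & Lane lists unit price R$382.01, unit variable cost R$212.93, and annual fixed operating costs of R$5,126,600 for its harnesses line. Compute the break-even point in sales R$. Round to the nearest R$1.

R$11,582,756

CM per unit = R$382.01 − R$212.93 = R$169.08; CM ratio = R$169.08 / R$382.01 = 0.4426.
Break-even revenue = fixed costs × price ÷ CM = R$5,126,600 × R$382.01 ÷ R$169.08 = R$11,582,756.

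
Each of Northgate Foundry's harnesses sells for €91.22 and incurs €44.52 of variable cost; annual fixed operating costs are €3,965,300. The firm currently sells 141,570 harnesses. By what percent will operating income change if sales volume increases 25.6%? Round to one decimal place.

+64.0%

Contribution at this volume is 141,570 × €46.70 = €6,611,319.00.
Operating income = contribution − fixed costs = €6,611,319.00 − €3,965,300 = €2,646,019.00.
So DOL = total CM / EBIT = €6,611,319.00 / €2,646,019.00 = 2.4986.
%ΔEBIT = DOL × %ΔSales = 2.4986 × +25.6% = +64.0%.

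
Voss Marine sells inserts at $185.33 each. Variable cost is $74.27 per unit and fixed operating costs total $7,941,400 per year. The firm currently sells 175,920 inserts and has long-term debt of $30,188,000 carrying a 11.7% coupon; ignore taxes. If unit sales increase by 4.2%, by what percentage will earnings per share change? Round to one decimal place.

At 175,920 units, contribution = 175,920 × $111.06 = $19,537,675.20.
Subtracting fixed costs: EBIT = $19,537,675.20 − $7,941,400 = $11,596,275.20.
After interest of $3,531,996.00, pre-tax earnings = $8,064,279.20.
Degree of combined leverage = contribution ÷ (EBIT − I) = $19,537,675.20 ÷ $8,064,279.20 = 2.4227.
EPS therefore changes by 2.4227 × (+4.2%) = +10.2%.

+10.2%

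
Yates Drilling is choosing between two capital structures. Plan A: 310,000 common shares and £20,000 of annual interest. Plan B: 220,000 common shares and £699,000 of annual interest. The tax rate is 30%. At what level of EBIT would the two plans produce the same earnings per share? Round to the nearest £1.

At indifference, (EBIT − 20,000)(1 − t)/310,000 = (EBIT − 699,000)(1 − t)/220,000.
Cancelling (1 − t) and cross-multiplying: 220,000·(EBIT − 20,000) = 310,000·(EBIT − 699,000).
EBIT × (310,000 − 220,000) = 699,000 × 310,000 − 20,000 × 220,000 = 212,290,000,000, so EBIT = 212,290,000,000 ÷ 90,000 = 2,358,777.78.

£2,358,778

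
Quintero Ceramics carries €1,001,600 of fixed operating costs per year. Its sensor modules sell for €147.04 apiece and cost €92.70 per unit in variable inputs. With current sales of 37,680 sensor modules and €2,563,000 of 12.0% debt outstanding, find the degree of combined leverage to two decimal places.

At 37,680 units, contribution = 37,680 × €54.34 = €2,047,531.20.
EBIT = €2,047,531.20 − €1,001,600 = €1,045,931.20. Interest = €307,560.00.
DOL = €2,047,531.20 ÷ €1,045,931.20 = 1.9576; DFL = €1,045,931.20 ÷ €738,371.20 = 1.4165.
Combined leverage = 1.9576 × 1.4165 = 2.7729.

2.77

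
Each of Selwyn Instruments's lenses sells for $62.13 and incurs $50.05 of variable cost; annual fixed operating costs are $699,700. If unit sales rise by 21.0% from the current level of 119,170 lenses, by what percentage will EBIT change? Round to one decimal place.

+40.9%

Total contribution margin = 119,170 × $12.08 = $1,439,573.60.
EBIT = $1,439,573.60 − $699,700 = $739,873.60.
Degree of operating leverage = $1,439,573.60 / $739,873.60 = 1.9457.
%ΔEBIT = DOL × %ΔSales = 1.9457 × +21.0% = +40.9%.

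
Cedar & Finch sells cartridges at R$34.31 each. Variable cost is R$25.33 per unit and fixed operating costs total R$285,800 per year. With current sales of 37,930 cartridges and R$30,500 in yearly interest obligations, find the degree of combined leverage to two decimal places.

At 37,930 units, contribution = 37,930 × R$8.98 = R$340,611.40.
EBIT = R$340,611.40 − R$285,800 = R$54,811.40. Interest = R$30,500.00.
DOL = R$340,611.40 ÷ R$54,811.40 = 6.2142; DFL = R$54,811.40 ÷ R$24,311.40 = 2.2546.
Combined leverage = 6.2142 × 2.2546 = 14.0105.

14.01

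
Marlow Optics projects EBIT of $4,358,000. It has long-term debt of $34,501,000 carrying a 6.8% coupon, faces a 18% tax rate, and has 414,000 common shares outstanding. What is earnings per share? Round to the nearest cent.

$3.98

Interest = $2,346,068.00, so EBT = $4,358,000 − $2,346,068.00 = $2,011,932.00.
Net income = $2,011,932.00 × (1 − 0.18) = $1,649,784.24.
Per share: $1,649,784.24 / 414,000 shares = $3.98.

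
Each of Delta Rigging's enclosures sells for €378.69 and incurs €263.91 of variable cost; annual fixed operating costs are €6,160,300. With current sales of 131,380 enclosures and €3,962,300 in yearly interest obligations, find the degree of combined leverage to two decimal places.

3.04

At 131,380 units, contribution = 131,380 × €114.78 = €15,079,796.40.
Operating income = contribution − fixed costs = €15,079,796.40 − €6,160,300 = €8,919,496.40. Interest = €3,962,300.00.
DOL = €15,079,796.40 ÷ €8,919,496.40 = 1.6907; DFL = €8,919,496.40 ÷ €4,957,196.40 = 1.7993.
Combined leverage = 1.6907 × 1.7993 = 3.0421.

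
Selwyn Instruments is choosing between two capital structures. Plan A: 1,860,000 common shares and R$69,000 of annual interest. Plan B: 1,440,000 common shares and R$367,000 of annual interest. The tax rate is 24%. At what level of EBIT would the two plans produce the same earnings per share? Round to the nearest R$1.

R$1,388,714

Set EPS_A = EPS_B: (EBIT − R$69,000)(1 − 0.24) ÷ 1,860,000 = (EBIT − R$367,000)(1 − 0.24) ÷ 1,440,000.
Cancelling (1 − t) and cross-multiplying: 1,440,000·(EBIT − 69,000) = 1,860,000·(EBIT − 367,000).
EBIT × (1,860,000 − 1,440,000) = 367,000 × 1,860,000 − 69,000 × 1,440,000 = 583,260,000,000, so EBIT = 583,260,000,000 ÷ 420,000 = 1,388,714.29.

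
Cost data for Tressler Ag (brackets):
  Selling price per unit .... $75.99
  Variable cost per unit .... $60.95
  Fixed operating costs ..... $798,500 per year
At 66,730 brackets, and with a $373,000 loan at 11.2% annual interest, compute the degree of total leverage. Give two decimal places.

6.14

At 66,730 units, contribution = 66,730 × $15.04 = $1,003,619.20.
EBIT = $1,003,619.20 − $798,500 = $205,119.20. Interest = $41,776.00, so EBIT − I = $163,343.20.
DCL = contribution ÷ (EBIT − I) = $1,003,619.20 ÷ $163,343.20 = 6.1442.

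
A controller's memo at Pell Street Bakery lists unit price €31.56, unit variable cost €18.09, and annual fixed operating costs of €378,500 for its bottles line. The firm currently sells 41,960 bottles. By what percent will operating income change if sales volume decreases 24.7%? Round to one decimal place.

At 41,960 units, contribution = 41,960 × €13.47 = €565,201.20.
EBIT = €565,201.20 − €378,500 = €186,701.20.
Degree of operating leverage = €565,201.20 / €186,701.20 = 3.0273.
Operating income changes by 3.0273 × -24.7% = -74.8%.

-74.8%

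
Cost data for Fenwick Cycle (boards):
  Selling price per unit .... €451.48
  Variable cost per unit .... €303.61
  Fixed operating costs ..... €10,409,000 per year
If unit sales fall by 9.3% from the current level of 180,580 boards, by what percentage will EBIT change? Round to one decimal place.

-15.2%

At 180,580 units, contribution = 180,580 × €147.87 = €26,702,364.60.
EBIT = €26,702,364.60 − €10,409,000 = €16,293,364.60.
Degree of operating leverage = €26,702,364.60 / €16,293,364.60 = 1.6388.
Operating income changes by 1.6388 × -9.3% = -15.2%.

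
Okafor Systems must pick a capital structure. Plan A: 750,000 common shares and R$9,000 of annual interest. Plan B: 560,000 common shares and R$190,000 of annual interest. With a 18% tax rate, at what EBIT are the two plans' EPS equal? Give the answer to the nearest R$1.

R$723,474

At indifference, (EBIT − 9,000)(1 − t)/750,000 = (EBIT − 190,000)(1 − t)/560,000.
The (1 − t) factor cancels: (EBIT − 9,000) × 560,000 = (EBIT − 190,000) × 750,000.
Solving, EBIT = (190,000·750,000 − 9,000·560,000) / (750,000 − 560,000) = 137,460,000,000 / 190,000 = 723,473.68.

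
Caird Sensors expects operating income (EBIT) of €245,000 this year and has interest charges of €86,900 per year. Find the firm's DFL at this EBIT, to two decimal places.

1.55

Interest = €86,900.00.
Degree of financial leverage = EBIT / (EBIT − interest) = €245,000 / €158,100.00 = 1.5497.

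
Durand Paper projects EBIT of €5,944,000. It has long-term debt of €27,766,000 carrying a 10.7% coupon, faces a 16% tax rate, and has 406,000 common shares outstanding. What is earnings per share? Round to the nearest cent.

Pre-tax income = €5,944,000 − €2,970,962.00 = €2,973,038.00.
After tax at 16%: net income = €2,973,038.00 × 0.84 = €2,497,351.92.
EPS = €2,497,351.92 ÷ 406,000 = €6.15.

€6.15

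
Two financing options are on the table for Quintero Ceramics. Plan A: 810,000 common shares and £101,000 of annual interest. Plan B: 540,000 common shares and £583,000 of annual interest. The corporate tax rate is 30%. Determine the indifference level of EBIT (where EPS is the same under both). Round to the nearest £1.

At indifference, (EBIT − 101,000)(1 − t)/810,000 = (EBIT − 583,000)(1 − t)/540,000.
The (1 − t) factor cancels: (EBIT − 101,000) × 540,000 = (EBIT − 583,000) × 810,000.
Solving, EBIT = (583,000·810,000 − 101,000·540,000) / (810,000 − 540,000) = 417,690,000,000 / 270,000 = 1,547,000.00.

£1,547,000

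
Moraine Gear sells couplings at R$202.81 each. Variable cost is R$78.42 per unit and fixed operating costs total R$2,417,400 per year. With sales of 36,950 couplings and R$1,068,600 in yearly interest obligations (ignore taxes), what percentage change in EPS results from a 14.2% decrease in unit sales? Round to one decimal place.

-58.8%

Contribution at this volume is 36,950 × R$124.39 = R$4,596,210.50.
Operating income = contribution − fixed costs = R$4,596,210.50 − R$2,417,400 = R$2,178,810.50.
Interest = R$1,068,600.00, so EBIT − I = R$1,110,210.50.
DCL = total CM / (EBIT − I) = R$4,596,210.50 / R$1,110,210.50 = 4.1399.
%ΔEPS = DCL × %ΔSales = 4.1399 × -14.2% = -58.8%.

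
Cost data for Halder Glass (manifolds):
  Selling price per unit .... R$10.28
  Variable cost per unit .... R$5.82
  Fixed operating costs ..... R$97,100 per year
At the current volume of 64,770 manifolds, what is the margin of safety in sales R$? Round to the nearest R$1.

R$442,027

Unit CM = price − variable cost = R$10.28 − R$5.82 = R$4.46. Break-even units = R$97,100 ÷ R$4.46 = 21,771.30; break-even revenue = 21,771.30 × R$10.28 = R$223,808.97.
Current sales = 64,770 × R$10.28 = R$665,835.60.
Margin of safety = R$665,835.60 − R$223,808.97 = R$442,027.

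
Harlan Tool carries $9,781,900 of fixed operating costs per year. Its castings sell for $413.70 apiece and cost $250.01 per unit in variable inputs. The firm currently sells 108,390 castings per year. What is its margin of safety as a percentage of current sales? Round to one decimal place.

44.9%

Each unit contributes $413.70 − $250.01 = $163.69. Break-even units = $9,781,900 ÷ $163.69 = 59,758.69; break-even revenue = 59,758.69 × $413.70 = $24,722,170.14.
Actual sales revenue = 108,390 × $413.70 = $44,840,943.00.
Margin of safety = ($44,840,943.00 − $24,722,170.14) ÷ $44,840,943.00 = 44.9%.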